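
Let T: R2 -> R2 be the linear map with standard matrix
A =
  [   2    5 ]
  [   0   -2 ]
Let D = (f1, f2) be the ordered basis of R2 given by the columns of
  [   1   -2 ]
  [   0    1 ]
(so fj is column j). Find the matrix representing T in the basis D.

Let P have columns f1, f2. Then [T]_D = P^(-1) A P.
Here det P = 1, so P^(-1) is integer; computing A P first and then P^(-1)(A P) gives [[2, -3], [0, -2]].

[[2, -3], [0, -2]]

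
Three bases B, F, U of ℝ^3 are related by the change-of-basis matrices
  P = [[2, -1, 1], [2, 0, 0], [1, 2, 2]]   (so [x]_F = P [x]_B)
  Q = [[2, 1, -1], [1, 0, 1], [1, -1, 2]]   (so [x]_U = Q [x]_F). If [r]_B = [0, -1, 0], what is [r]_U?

First [r]_F = P [r]_B = [1, 0, -2].
Then [r]_U = Q [r]_F = [4, -1, -3].

[4, -1, -3]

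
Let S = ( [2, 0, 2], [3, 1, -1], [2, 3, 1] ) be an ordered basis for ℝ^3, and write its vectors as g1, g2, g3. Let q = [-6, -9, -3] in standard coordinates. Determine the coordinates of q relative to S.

Write q = c_1 g1 + ... + c_3 g3 and solve for the c_i.
Row-reducing the augmented matrix [M | q] gives c = (0, 0, -3).
Check: 0·g1 + 0·g2 - 3g3 = [-6, -9, -3].

[0, 0, -3]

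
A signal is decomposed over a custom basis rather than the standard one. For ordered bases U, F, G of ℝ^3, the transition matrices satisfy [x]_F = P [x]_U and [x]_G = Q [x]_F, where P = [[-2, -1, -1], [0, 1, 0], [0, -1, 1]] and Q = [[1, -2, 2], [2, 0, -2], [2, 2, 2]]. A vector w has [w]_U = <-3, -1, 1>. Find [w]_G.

Apply P to get F-coordinates <6, -1, 2>, then Q to get G-coordinates.
The result is [w]_G = <12, 8, 14>.

<12, 8, 14>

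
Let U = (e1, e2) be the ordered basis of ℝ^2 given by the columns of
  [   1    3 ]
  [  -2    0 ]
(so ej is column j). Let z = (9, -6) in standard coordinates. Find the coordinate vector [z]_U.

[z]_U is the unique c with M c = z, where M has columns e1, e2.
System: c_1 + 3c_2 = 9, -2c_1 + 0c_2 = -6; solving gives c_1 = 3, c_2 = 2.
Check: 3e1 + 2e2 = (9, -6).

(3, 2)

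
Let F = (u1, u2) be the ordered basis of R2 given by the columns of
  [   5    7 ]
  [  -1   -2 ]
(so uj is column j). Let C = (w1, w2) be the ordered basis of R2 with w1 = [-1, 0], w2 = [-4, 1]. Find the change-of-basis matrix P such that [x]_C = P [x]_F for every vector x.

[[-1, 1], [-1, -2]]

Let M have columns uj and N have columns wj. Then for every x, N [x]_C = x = M [x]_F, so P = N^(-1) M.
Since det N = -1, N^(-1) has integer entries; multiplying gives P = [[-1, 1], [-1, -2]].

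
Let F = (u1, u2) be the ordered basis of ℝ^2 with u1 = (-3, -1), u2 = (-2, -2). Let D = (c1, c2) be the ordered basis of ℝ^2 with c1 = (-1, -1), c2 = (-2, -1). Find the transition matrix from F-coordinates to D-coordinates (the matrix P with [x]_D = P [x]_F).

Take x = uj: its F-coordinates are the j-th standard unit vector, so P e_j — column j of P — equals [uj]_D.
u1 = -c1 + 2c2, giving column 1 = (-1, 2); repeating for each j gives P = [[-1, 2], [2, 0]].

[[-1, 2], [2, 0]]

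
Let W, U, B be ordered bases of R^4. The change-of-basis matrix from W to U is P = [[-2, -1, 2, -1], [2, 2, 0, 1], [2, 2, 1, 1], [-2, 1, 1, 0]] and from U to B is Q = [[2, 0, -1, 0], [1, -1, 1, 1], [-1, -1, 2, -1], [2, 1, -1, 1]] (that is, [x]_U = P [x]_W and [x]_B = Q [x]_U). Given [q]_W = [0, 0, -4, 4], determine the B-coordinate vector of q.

Apply P to get U-coordinates [-12, 4, 0, -4], then Q to get B-coordinates.
The result is [q]_B = [-24, -20, 12, -24].

[-24, -20, 12, -24]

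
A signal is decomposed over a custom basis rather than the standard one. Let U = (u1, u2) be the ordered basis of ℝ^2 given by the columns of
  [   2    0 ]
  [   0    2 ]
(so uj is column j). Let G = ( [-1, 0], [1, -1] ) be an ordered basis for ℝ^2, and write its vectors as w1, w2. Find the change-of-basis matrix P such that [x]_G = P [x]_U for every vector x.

[[-2, -2], [0, -2]]

Let M have columns uj and N have columns wj. Then for every x, N [x]_G = x = M [x]_U, so P = N^(-1) M.
Since det N = 1, N^(-1) has integer entries; multiplying gives P = [[-2, -2], [0, -2]].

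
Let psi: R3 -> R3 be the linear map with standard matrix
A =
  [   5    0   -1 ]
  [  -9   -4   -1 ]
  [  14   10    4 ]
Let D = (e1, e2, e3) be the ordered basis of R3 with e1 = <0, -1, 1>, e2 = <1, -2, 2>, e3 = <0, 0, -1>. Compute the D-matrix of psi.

[[-1, -3, -3], [-1, 3, 1], [3, 1, 3]]

Let P have columns e1, ..., e3. Then [psi]_D = P^(-1) A P.
Here det P = -1, so P^(-1) is integer; computing A P first and then P^(-1)(A P) gives [[-1, -3, -3], [-1, 3, 1], [3, 1, 3]].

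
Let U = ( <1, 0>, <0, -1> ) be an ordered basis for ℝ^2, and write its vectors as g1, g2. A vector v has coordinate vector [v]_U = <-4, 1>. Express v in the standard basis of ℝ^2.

<-4, -1>

v = M [v]_U, where M has columns g1, g2.
Carrying out the matrix-vector product, v = <-4, -1>.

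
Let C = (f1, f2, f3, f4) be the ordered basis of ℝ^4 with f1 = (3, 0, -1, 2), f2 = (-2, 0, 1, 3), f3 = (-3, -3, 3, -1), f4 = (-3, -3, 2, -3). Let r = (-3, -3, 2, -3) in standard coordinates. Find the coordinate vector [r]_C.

[r]_C is the unique c with M c = r, where M has columns f1, ..., f4.
Gaussian elimination on [M | r] yields c = (0, 0, 0, 1).
Check: 0·f1 + 0·f2 + 0·f3 + f4 = (-3, -3, 2, -3).

(0, 0, 0, 1)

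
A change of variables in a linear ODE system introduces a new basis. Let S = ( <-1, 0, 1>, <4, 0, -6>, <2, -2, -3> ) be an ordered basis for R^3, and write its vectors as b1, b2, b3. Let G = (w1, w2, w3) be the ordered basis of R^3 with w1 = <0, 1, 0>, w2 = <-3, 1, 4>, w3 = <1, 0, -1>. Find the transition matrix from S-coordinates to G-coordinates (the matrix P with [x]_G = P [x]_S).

Take x = bj: its S-coordinates are the j-th standard unit vector, so P e_j — column j of P — equals [bj]_G.
b1 = 0·w1 + 0·w2 - w3, giving column 1 = <0, 0, -1>; repeating for each j gives P = [[0, 2, -1], [0, -2, -1], [-1, -2, -1]].

[[0, 2, -1], [0, -2, -1], [-1, -2, -1]]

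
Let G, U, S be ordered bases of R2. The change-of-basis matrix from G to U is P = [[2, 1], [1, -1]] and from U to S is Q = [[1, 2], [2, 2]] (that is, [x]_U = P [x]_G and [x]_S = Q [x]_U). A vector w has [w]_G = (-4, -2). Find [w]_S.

First [w]_U = P [w]_G = (-10, -2).
Then [w]_S = Q [w]_U = (-14, -24).

(-14, -24)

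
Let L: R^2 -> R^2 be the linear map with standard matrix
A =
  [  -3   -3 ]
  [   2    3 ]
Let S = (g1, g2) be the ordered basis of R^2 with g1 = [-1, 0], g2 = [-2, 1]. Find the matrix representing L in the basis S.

With P the matrix whose columns are g1, g2, [L]_S = P^(-1) A P.
Column by column: L(g1) = A g1 = [3, -2]; its S-coordinates [1, -2] give column 1.
Continuing for each basis vector yields [L]_S = [[1, -1], [-2, -1]].

[[1, -1], [-2, -1]]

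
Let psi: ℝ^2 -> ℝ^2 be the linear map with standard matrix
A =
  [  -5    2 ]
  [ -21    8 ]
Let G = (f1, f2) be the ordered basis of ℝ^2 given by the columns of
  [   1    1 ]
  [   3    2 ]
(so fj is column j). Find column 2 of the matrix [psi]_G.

(-3, 2)

Column 2 of [psi]_G is the G-coordinate vector of psi(f2).
In standard coordinates psi(f2) = A f2 = (-1, -5).
Converting to G: (-1, -5) = -3f1 + 2f2, so the coordinate vector is (-3, 2).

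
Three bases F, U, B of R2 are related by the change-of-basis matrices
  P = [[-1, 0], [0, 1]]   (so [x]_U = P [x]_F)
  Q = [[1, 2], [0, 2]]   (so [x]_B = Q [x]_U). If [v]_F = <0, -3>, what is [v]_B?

<-6, -6>

Composing the changes, [v]_B = Q P [v]_F.
Q P = [[-1, 2], [0, 2]]; applying this to <0, -3> gives <-6, -6>.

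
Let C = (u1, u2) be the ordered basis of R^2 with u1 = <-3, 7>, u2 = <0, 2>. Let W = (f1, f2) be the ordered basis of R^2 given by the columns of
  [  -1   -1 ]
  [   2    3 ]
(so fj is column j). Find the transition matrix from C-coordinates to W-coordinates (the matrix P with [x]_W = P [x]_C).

Take x = uj: its C-coordinates are the j-th standard unit vector, so P e_j — column j of P — equals [uj]_W.
u1 = 2f1 + f2, giving column 1 = <2, 1>; repeating for each j gives P = [[2, -2], [1, 2]].

[[2, -2], [1, 2]]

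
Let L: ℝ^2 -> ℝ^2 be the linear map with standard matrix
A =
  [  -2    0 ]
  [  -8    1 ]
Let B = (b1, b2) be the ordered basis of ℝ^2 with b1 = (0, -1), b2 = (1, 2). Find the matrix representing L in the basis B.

[[1, 2], [0, -2]]

Let P have columns b1, b2. Then [L]_B = P^(-1) A P.
Here det P = 1, so P^(-1) is integer; computing A P first and then P^(-1)(A P) gives [[1, 2], [0, -2]].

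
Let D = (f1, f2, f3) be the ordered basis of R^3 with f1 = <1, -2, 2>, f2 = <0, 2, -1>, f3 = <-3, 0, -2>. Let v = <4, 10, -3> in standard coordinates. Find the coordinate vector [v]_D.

Write v = c_1 f1 + ... + c_3 f3 and solve for the c_i.
Gaussian elimination on [M | v] yields c = (-2, 3, -2).
Check: -2f1 + 3f2 - 2f3 = <4, 10, -3>.

<-2, 3, -2>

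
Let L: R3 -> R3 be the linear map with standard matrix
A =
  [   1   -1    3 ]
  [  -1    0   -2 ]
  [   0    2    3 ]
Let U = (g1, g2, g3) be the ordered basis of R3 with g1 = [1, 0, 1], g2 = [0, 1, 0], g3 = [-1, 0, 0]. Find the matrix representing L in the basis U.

[[3, 2, 0], [-3, 0, 1], [-1, 3, 1]]

With P the matrix whose columns are g1, ..., g3, [L]_U = P^(-1) A P.
Column by column: L(g1) = A g1 = [4, -3, 3]; its U-coordinates [3, -3, -1] give column 1.
Continuing for each basis vector yields [L]_U = [[3, 2, 0], [-3, 0, 1], [-1, 3, 1]].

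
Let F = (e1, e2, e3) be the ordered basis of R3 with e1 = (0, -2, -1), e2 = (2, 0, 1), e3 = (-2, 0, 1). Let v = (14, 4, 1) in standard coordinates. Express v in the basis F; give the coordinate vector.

We seek scalars with c_1 e1 + ... + c_3 e3 = v; equivalently solve M c = v where the columns of M are e1, ..., e3.
Gaussian elimination on [M | v] yields c = (-2, 3, -4).
Check: -2e1 + 3e2 - 4e3 = (14, 4, 1).

(-2, 3, -4)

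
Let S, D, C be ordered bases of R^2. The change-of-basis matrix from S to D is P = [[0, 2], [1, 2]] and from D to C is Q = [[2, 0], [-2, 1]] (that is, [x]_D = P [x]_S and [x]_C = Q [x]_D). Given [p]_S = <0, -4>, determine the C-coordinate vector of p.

<-16, 8>

First [p]_D = P [p]_S = <-8, -8>.
Then [p]_C = Q [p]_D = <-16, 8>.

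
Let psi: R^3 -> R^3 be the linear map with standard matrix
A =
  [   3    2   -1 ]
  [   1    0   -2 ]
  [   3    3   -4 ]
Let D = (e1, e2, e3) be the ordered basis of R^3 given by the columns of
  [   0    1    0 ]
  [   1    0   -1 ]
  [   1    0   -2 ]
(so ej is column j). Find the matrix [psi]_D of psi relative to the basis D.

With P the matrix whose columns are e1, ..., e3, [psi]_D = P^(-1) A P.
Column by column: psi(e1) = A e1 = <1, -2, -1>; its D-coordinates <-3, 1, -1> give column 1.
Continuing for each basis vector yields [psi]_D = [[-3, -1, 3], [1, 3, 0], [-1, -2, -1]].

[[-3, -1, 3], [1, 3, 0], [-1, -2, -1]]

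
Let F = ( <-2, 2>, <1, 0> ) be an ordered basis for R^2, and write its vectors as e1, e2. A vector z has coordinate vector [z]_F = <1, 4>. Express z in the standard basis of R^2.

The coordinates say z = e1 + 4e2; adding the scaled basis vectors gives <2, 2>.

<2, 2>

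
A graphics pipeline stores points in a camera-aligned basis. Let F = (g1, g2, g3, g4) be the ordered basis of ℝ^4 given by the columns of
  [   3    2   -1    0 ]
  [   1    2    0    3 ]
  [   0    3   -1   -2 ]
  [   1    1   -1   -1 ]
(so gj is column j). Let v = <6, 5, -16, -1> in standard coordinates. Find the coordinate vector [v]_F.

<4, -4, -2, 3>

We seek scalars with c_1 g1 + ... + c_4 g4 = v; equivalently solve M c = v where the columns of M are g1, ..., g4.
Row-reducing the augmented matrix [M | v] gives c = (4, -4, -2, 3).
Check: 4g1 - 4g2 - 2g3 + 3g4 = <6, 5, -16, -1>.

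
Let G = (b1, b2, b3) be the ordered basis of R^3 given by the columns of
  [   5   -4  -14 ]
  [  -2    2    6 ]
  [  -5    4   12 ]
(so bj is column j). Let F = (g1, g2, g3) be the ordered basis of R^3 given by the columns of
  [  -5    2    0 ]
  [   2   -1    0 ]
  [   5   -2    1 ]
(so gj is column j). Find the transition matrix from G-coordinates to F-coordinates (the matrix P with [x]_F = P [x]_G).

Column j of P is [bj]_F, since P maps G-coordinates to F-coordinates.
Expressing b1 in F: b1 = -g1 + 0·g2 + 0·g3, so column 1 of P is (-1, 0, 0).
Doing the same for each bj gives P = [[-1, 0, 2], [0, -2, -2], [0, 0, -2]].

[[-1, 0, 2], [0, -2, -2], [0, 0, -2]]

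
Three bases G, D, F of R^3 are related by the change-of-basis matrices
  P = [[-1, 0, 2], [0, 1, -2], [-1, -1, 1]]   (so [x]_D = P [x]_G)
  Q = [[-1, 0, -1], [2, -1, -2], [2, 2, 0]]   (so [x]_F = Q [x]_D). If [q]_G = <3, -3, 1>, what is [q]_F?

<0, 1, -12>

First [q]_D = P [q]_G = <-1, -5, 1>.
Then [q]_F = Q [q]_D = <0, 1, -12>.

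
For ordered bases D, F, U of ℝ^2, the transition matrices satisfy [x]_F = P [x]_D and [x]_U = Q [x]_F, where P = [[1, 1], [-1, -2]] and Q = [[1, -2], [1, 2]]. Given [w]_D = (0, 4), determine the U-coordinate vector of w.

(20, -12)

Composing the changes, [w]_U = Q P [w]_D.
Q P = [[3, 5], [-1, -3]]; applying this to (0, 4) gives (20, -12).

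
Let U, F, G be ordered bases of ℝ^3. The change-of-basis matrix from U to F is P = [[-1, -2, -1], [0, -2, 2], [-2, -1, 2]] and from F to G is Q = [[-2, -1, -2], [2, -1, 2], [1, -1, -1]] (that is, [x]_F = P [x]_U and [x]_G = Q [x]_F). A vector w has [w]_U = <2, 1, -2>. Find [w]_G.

Composing the changes, [w]_G = Q P [w]_U.
Q P = [[6, 8, -4], [-6, -4, 0], [1, 1, -5]]; applying this to <2, 1, -2> gives <28, -16, 13>.

<28, -16, 13>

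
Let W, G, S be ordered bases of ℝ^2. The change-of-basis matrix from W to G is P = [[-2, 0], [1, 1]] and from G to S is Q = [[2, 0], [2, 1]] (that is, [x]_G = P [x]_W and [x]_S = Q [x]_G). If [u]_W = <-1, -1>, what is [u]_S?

<4, 2>

First [u]_G = P [u]_W = <2, -2>.
Then [u]_S = Q [u]_G = <4, 2>.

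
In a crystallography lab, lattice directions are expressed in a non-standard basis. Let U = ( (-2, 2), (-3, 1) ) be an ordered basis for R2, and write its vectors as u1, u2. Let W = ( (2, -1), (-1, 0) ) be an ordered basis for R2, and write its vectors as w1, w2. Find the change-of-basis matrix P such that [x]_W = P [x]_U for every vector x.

[[-2, -1], [-2, 1]]

Column j of P is [uj]_W, since P maps U-coordinates to W-coordinates.
Expressing u1 in W: u1 = -2w1 - 2w2, so column 1 of P is (-2, -2).
Doing the same for each uj gives P = [[-2, -1], [-2, 1]].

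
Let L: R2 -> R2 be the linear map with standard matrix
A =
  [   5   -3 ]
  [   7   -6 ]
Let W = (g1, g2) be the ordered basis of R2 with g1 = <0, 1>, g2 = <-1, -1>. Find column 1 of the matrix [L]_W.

<-3, 3>

Compute L(g1) = A g1 = <-3, -6> in standard coordinates.
Then write this in W-coordinates: solve for y in y_1 g1 + y_2 g2 = <-3, -6>.
This gives y = <-3, 3>, which is column 1 of [L]_W.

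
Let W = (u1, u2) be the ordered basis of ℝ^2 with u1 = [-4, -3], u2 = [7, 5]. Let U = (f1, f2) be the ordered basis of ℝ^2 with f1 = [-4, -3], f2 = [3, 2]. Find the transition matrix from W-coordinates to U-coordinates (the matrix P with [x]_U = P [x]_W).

Let M have columns uj and N have columns fj. Then for every x, N [x]_U = x = M [x]_W, so P = N^(-1) M.
Since det N = 1, N^(-1) has integer entries; multiplying gives P = [[1, -1], [0, 1]].

[[1, -1], [0, 1]]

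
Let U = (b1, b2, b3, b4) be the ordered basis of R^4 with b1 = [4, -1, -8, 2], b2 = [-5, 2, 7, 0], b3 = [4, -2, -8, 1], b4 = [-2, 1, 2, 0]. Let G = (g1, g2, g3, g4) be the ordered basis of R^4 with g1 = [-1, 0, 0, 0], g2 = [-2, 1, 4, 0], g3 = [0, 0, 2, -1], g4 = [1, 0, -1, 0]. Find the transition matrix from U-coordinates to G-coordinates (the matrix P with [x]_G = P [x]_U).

[[-2, 2, -2, 2], [-1, 2, -2, 1], [-2, 0, -1, 0], [0, 1, -2, 2]]

Column j of P is [bj]_G, since P maps U-coordinates to G-coordinates.
Expressing b1 in G: b1 = -2g1 - g2 - 2g3 + 0·g4, so column 1 of P is [-2, -1, -2, 0].
Doing the same for each bj gives P = [[-2, 2, -2, 2], [-1, 2, -2, 1], [-2, 0, -1, 0], [0, 1, -2, 2]].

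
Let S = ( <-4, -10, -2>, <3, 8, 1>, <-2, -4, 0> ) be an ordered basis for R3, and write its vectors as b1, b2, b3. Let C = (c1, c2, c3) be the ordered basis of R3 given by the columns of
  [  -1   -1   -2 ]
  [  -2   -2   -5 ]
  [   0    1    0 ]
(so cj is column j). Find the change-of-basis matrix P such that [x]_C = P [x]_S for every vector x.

[[2, 0, 2], [-2, 1, 0], [2, -2, 0]]

Column j of P is [bj]_C, since P maps S-coordinates to C-coordinates.
Expressing b1 in C: b1 = 2c1 - 2c2 + 2c3, so column 1 of P is <2, -2, 2>.
Doing the same for each bj gives P = [[2, 0, 2], [-2, 1, 0], [2, -2, 0]].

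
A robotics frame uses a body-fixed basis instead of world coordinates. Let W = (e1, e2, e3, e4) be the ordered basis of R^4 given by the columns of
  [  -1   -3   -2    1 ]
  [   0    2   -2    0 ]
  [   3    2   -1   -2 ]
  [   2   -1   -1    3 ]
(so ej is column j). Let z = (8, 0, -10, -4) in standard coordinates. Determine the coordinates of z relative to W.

(-3, -1, -1, 0)

Write z = c_1 e1 + ... + c_4 e4 and solve for the c_i.
Row-reducing the augmented matrix [M | z] gives c = (-3, -1, -1, 0).
Check: -3e1 - e2 - e3 + 0·e4 = (8, 0, -10, -4).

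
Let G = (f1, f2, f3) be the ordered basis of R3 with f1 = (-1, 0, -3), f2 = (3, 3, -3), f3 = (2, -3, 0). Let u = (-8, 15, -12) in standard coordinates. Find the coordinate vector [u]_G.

[u]_G is the unique c with M c = u, where M has columns f1, ..., f3.
Solving this 3x3 system gives c = (3, 1, -4).
Check: 3f1 + f2 - 4f3 = (-8, 15, -12).

(3, 1, -4)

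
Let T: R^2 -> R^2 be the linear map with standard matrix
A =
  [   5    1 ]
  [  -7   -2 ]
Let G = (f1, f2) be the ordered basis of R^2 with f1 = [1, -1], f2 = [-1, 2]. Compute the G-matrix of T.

The j-th column of [T]_G is [T(fj)]_G.
T(f1) = A f1 = [4, -5] = 3f1 - f2, so column 1 is [3, -1].
Repeating for f2 and assembling the columns gives [[3, -3], [-1, 0]].

[[3, -3], [-1, 0]]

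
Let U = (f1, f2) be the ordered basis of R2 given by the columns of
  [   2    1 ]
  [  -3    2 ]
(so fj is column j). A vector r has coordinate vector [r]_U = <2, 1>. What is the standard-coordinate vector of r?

r = M [r]_U, where M has columns f1, f2.
Carrying out the matrix-vector product, r = <5, -4>.

<5, -4>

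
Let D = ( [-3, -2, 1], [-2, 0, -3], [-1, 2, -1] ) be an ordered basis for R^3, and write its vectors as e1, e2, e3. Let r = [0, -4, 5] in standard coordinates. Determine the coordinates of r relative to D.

[r]_D is the unique c with M c = r, where M has columns e1, ..., e3.
Gaussian elimination on [M | r] yields c = (1, -1, -1).
Check: e1 - e2 - e3 = [0, -4, 5].

[1, -1, -1]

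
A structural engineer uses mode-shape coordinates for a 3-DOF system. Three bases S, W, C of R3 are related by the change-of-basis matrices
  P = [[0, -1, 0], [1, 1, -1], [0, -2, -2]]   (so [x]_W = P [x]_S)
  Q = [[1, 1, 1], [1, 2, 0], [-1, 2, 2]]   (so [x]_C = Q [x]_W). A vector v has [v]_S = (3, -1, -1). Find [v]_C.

First [v]_W = P [v]_S = (1, 3, 4).
Then [v]_C = Q [v]_W = (8, 7, 13).

(8, 7, 13)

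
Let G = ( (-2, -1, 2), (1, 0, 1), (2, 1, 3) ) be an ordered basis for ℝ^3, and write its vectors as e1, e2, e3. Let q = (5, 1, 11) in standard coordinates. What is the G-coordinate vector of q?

[q]_G is the unique c with M c = q, where M has columns e1, ..., e3.
Solving this 3x3 system gives c = (1, 3, 2).
Check: e1 + 3e2 + 2e3 = (5, 1, 11).

(1, 3, 2)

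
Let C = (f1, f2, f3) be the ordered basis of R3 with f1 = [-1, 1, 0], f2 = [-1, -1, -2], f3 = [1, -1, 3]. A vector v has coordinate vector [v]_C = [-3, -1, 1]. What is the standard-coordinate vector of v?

[5, -3, 5]

By definition v = -3f1 - f2 + f3.
Summing componentwise gives [5, -3, 5].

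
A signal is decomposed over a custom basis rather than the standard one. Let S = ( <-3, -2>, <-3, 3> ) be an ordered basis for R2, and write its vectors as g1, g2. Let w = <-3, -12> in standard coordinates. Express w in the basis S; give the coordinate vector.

<3, -2>

Write w = c_1 g1 + c_2 g2 and solve for the c_i.
System: -3c_1 - 3c_2 = -3, -2c_1 + 3c_2 = -12; solving gives c_1 = 3, c_2 = -2.
Check: 3g1 - 2g2 = <-3, -12>.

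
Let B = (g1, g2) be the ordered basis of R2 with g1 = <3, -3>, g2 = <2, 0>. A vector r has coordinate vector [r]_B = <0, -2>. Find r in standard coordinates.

<-4, 0>

r = M [r]_B, where M has columns g1, g2.
Carrying out the matrix-vector product, r = <-4, 0>.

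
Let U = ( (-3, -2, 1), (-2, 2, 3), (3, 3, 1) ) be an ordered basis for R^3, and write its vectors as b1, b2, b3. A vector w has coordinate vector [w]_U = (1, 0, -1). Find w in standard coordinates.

(-6, -5, 0)

w = M [w]_U, where M has columns b1, ..., b3.
Carrying out the matrix-vector product, w = (-6, -5, 0).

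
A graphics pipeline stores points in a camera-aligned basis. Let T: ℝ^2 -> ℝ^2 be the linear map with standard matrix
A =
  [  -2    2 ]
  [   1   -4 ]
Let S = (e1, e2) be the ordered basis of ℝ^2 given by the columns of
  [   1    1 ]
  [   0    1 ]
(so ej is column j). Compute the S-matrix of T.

[[-3, 3], [1, -3]]

With P the matrix whose columns are e1, e2, [T]_S = P^(-1) A P.
Column by column: T(e1) = A e1 = [-2, 1]; its S-coordinates [-3, 1] give column 1.
Continuing for each basis vector yields [T]_S = [[-3, 3], [1, -3]].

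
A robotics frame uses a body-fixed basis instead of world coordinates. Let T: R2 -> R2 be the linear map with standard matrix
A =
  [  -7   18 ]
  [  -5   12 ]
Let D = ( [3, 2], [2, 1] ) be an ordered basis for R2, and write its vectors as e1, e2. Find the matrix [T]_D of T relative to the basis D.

The j-th column of [T]_D is [T(ej)]_D.
T(e1) = A e1 = [15, 9] = 3e1 + 3e2, so column 1 is [3, 3].
Repeating for e2 and assembling the columns gives [[3, 0], [3, 2]].

[[3, 0], [3, 2]]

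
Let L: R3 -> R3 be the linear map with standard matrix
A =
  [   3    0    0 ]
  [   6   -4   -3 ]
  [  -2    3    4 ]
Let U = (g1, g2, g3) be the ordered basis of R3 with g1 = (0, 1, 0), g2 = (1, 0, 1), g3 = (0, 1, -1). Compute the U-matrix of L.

Let P have columns g1, ..., g3. Then [L]_U = P^(-1) A P.
Here det P = 1, so P^(-1) is integer; computing A P first and then P^(-1)(A P) gives [[-1, 2, -2], [0, 3, 0], [-3, 1, 1]].

[[-1, 2, -2], [0, 3, 0], [-3, 1, 1]]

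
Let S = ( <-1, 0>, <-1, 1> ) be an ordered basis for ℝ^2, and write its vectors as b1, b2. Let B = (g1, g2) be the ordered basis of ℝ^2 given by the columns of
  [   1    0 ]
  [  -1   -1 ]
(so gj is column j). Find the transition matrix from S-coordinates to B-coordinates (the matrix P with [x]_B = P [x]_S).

[[-1, -1], [1, 0]]

Column j of P is [bj]_B, since P maps S-coordinates to B-coordinates.
Expressing b1 in B: b1 = -g1 + g2, so column 1 of P is <-1, 1>.
Doing the same for each bj gives P = [[-1, -1], [1, 0]].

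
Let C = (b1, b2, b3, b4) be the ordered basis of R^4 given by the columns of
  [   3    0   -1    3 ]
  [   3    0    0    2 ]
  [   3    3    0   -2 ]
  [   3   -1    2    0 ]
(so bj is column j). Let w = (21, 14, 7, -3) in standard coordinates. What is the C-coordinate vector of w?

Write w = c_1 b1 + ... + c_4 b4 and solve for the c_i.
Row-reducing the augmented matrix [M | w] gives c = (2, 3, -3, 4).
Check: 2b1 + 3b2 - 3b3 + 4b4 = (21, 14, 7, -3).

(2, 3, -3, 4)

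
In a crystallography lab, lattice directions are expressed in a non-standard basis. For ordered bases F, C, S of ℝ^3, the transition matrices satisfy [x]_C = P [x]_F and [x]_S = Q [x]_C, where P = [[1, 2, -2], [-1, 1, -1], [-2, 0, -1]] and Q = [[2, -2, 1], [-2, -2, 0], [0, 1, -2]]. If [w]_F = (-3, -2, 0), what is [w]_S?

Apply P to get C-coordinates (-7, 1, 6), then Q to get S-coordinates.
The result is [w]_S = (-10, 12, -11).

(-10, 12, -11)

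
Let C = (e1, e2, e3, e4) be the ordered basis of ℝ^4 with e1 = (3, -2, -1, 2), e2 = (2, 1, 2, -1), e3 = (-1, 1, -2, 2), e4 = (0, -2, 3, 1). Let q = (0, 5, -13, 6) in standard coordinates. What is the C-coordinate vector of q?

(1, 0, 3, -2)

We seek scalars with c_1 e1 + ... + c_4 e4 = q; equivalently solve M c = q where the columns of M are e1, ..., e4.
Solving this 4x4 system gives c = (1, 0, 3, -2).
Check: e1 + 0·e2 + 3e3 - 2e4 = (0, 5, -13, 6).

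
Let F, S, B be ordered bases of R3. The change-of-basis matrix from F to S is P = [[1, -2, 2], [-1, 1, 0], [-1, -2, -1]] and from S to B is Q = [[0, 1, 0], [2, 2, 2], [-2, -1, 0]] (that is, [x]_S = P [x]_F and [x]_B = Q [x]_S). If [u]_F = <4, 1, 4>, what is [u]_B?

<-3, -6, -17>

Apply P to get S-coordinates <10, -3, -10>, then Q to get B-coordinates.
The result is [u]_B = <-3, -6, -17>.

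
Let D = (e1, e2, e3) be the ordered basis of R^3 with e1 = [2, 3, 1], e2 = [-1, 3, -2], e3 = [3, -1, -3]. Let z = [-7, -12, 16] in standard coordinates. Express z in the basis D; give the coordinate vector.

Write z = c_1 e1 + ... + c_3 e3 and solve for the c_i.
Gaussian elimination on [M | z] yields c = (-1, -4, -3).
Check: -e1 - 4e2 - 3e3 = [-7, -12, 16].

[-1, -4, -3]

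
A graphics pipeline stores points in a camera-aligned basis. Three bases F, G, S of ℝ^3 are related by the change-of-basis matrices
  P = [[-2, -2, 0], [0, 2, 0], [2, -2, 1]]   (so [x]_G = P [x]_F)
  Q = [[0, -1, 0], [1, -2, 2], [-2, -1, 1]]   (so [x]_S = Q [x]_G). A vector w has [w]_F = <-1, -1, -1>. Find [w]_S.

Apply P to get G-coordinates <4, -2, -1>, then Q to get S-coordinates.
The result is [w]_S = <2, 6, -7>.

<2, 6, -7>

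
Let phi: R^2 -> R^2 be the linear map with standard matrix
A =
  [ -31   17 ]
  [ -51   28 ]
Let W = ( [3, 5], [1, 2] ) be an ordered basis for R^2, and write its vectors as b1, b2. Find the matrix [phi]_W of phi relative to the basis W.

The j-th column of [phi]_W is [phi(bj)]_W.
phi(b1) = A b1 = [-8, -13] = -3b1 + b2, so column 1 is [-3, 1].
Repeating for b2 and assembling the columns gives [[-3, 1], [1, 0]].

[[-3, 1], [1, 0]]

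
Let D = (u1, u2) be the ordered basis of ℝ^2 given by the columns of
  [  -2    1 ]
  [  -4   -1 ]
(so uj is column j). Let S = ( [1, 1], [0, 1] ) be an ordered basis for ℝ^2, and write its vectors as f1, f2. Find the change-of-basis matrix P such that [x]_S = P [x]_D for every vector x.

Let M have columns uj and N have columns fj. Then for every x, N [x]_S = x = M [x]_D, so P = N^(-1) M.
Since det N = 1, N^(-1) has integer entries; multiplying gives P = [[-2, 1], [-2, -2]].

[[-2, 1], [-2, -2]]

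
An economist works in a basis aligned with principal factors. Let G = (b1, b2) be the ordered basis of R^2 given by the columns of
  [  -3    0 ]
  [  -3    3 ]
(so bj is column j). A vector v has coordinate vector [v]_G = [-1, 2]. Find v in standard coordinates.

[3, 9]

The coordinates say v = -b1 + 2b2; adding the scaled basis vectors gives [3, 9].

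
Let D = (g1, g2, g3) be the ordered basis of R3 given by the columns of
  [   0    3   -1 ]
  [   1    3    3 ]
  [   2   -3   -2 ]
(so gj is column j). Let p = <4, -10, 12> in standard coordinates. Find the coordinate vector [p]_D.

<2, 0, -4>

Write p = c_1 g1 + ... + c_3 g3 and solve for the c_i.
Gaussian elimination on [M | p] yields c = (2, 0, -4).
Check: 2g1 + 0·g2 - 4g3 = <4, -10, 12>.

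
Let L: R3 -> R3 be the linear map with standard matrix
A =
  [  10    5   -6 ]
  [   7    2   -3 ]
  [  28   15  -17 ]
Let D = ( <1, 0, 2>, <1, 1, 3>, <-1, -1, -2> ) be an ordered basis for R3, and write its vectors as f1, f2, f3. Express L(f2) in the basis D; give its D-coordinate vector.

<-3, -2, -2>

Column 2 of [L]_D is the D-coordinate vector of L(f2).
In standard coordinates L(f2) = A f2 = <-3, 0, -8>.
Converting to D: <-3, 0, -8> = -3f1 - 2f2 - 2f3, so the coordinate vector is <-3, -2, -2>.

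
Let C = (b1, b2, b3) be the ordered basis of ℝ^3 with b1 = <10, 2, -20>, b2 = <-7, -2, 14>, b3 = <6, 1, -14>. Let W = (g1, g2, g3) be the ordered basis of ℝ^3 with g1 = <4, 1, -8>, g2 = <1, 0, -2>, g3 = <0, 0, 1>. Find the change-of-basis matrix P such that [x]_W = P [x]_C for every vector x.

Take x = bj: its C-coordinates are the j-th standard unit vector, so P e_j — column j of P — equals [bj]_W.
b1 = 2g1 + 2g2 + 0·g3, giving column 1 = <2, 2, 0>; repeating for each j gives P = [[2, -2, 1], [2, 1, 2], [0, 0, -2]].

[[2, -2, 1], [2, 1, 2], [0, 0, -2]]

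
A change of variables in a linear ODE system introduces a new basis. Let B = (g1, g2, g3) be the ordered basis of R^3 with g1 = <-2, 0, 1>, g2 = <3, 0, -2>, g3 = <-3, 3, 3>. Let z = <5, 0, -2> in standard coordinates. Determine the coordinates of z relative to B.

<-4, -1, 0>

Write z = c_1 g1 + ... + c_3 g3 and solve for the c_i.
Solving this 3x3 system gives c = (-4, -1, 0).
Check: -4g1 - g2 + 0·g3 = <5, 0, -2>.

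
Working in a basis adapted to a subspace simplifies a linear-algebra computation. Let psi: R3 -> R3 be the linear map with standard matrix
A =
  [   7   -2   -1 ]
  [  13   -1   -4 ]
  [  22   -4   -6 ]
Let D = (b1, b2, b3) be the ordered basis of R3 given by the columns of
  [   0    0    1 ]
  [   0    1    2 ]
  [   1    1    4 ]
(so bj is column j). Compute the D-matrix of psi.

The j-th column of [psi]_D is [psi(bj)]_D.
psi(b1) = A b1 = (-1, -4, -6) = 0·b1 - 2b2 - b3, so column 1 is (0, -2, -1).
Repeating for b2, b3 and assembling the columns gives [[0, 1, -3], [-2, 1, -3], [-1, -3, -1]].

[[0, 1, -3], [-2, 1, -3], [-1, -3, -1]]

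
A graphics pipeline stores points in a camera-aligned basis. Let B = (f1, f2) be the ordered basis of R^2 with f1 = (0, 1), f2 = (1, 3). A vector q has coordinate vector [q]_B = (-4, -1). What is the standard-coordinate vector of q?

(-1, -7)

By definition q = -4f1 - f2.
Summing componentwise gives (-1, -7).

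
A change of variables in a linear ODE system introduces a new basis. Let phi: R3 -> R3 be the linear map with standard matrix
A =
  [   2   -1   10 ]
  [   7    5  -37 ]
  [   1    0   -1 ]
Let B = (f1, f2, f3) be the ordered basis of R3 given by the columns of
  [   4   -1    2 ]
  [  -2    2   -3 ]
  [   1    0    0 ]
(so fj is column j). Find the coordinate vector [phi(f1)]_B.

Compute phi(f1) = A f1 = [20, -19, 3] in standard coordinates.
Then write this in B-coordinates: solve for y in y_1 f1 + ... + y_3 f3 = [20, -19, 3].
This gives y = [3, -2, 3], which is column 1 of [phi]_B.

[3, -2, 3]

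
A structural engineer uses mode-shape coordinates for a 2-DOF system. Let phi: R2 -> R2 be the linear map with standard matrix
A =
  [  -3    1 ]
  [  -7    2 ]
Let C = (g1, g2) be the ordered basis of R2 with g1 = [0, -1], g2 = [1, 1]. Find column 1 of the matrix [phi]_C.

Compute phi(g1) = A g1 = [-1, -2] in standard coordinates.
Then write this in C-coordinates: solve for y in y_1 g1 + y_2 g2 = [-1, -2].
This gives y = [1, -1], which is column 1 of [phi]_C.

[1, -1]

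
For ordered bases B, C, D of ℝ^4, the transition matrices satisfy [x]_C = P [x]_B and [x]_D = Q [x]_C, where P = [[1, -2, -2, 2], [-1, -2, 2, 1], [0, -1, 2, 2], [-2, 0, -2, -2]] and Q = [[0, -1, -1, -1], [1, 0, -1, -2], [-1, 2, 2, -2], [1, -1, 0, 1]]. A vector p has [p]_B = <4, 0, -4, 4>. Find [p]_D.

Apply P to get C-coordinates <20, -8, 0, -8>, then Q to get D-coordinates.
The result is [p]_D = <16, 36, -20, 20>.

<16, 36, -20, 20>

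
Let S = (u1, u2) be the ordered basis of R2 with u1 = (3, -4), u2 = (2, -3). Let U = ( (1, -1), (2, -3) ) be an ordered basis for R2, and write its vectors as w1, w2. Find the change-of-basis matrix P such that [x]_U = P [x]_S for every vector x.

Let M have columns uj and N have columns wj. Then for every x, N [x]_U = x = M [x]_S, so P = N^(-1) M.
Since det N = -1, N^(-1) has integer entries; multiplying gives P = [[1, 0], [1, 1]].

[[1, 0], [1, 1]]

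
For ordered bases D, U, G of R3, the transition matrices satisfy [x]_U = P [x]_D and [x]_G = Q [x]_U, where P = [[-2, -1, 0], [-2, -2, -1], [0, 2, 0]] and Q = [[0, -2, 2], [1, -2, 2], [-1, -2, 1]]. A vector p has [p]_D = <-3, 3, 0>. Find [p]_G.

Apply P to get U-coordinates <3, 0, 6>, then Q to get G-coordinates.
The result is [p]_G = <12, 15, 3>.

<12, 15, 3>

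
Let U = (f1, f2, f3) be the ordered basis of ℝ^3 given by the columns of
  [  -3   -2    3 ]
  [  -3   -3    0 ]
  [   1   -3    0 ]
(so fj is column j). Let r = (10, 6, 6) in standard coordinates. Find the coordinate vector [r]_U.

(0, -2, 2)

We seek scalars with c_1 f1 + ... + c_3 f3 = r; equivalently solve M c = r where the columns of M are f1, ..., f3.
Gaussian elimination on [M | r] yields c = (0, -2, 2).
Check: 0·f1 - 2f2 + 2f3 = (10, 6, 6).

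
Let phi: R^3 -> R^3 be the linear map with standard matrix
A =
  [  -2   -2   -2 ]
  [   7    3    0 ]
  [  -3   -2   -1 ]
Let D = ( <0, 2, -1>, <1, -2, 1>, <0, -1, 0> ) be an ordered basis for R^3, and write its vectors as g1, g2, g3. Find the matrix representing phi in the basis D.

[[1, 0, 0], [-2, 0, 2], [0, -1, -1]]

Let P have columns g1, ..., g3. Then [phi]_D = P^(-1) A P.
Here det P = 1, so P^(-1) is integer; computing A P first and then P^(-1)(A P) gives [[1, 0, 0], [-2, 0, 2], [0, -1, -1]].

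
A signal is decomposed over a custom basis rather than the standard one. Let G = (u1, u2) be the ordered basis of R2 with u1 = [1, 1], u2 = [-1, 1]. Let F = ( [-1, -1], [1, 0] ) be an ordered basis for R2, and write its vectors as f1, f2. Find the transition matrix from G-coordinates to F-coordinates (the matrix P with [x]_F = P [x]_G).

[[-1, -1], [0, -2]]

Column j of P is [uj]_F, since P maps G-coordinates to F-coordinates.
Expressing u1 in F: u1 = -f1 + 0·f2, so column 1 of P is [-1, 0].
Doing the same for each uj gives P = [[-1, -1], [0, -2]].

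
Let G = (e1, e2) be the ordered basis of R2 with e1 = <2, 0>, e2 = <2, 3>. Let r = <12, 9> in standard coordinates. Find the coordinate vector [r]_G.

<3, 3>

Write r = c_1 e1 + c_2 e2 and solve for the c_i.
System: 2c_1 + 2c_2 = 12, 0c_1 + 3c_2 = 9; solving gives c_1 = 3, c_2 = 3.
Check: 3e1 + 3e2 = <12, 9>.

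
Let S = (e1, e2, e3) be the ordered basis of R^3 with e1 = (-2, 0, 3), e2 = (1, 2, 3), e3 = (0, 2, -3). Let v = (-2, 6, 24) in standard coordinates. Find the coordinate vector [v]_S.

[v]_S is the unique c with M c = v, where M has columns e1, ..., e3.
Solving this 3x3 system gives c = (3, 4, -1).
Check: 3e1 + 4e2 - e3 = (-2, 6, 24).

(3, 4, -1)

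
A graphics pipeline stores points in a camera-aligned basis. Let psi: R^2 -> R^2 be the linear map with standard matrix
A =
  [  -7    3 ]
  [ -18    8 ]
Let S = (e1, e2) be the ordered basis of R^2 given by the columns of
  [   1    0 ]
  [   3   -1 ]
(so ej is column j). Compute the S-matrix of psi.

[[2, -3], [0, -1]]

The j-th column of [psi]_S is [psi(ej)]_S.
psi(e1) = A e1 = [2, 6] = 2e1 + 0·e2, so column 1 is [2, 0].
Repeating for e2 and assembling the columns gives [[2, -3], [0, -1]].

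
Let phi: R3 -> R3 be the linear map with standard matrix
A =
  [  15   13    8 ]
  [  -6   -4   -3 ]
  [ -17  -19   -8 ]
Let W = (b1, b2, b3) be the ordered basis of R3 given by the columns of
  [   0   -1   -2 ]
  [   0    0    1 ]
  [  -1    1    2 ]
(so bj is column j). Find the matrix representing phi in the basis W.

Let P have columns b1, ..., b3. Then [phi]_W = P^(-1) A P.
Here det P = 1, so P^(-1) is integer; computing A P first and then P^(-1)(A P) gives [[0, -2, 2], [2, 1, -3], [3, 3, 2]].

[[0, -2, 2], [2, 1, -3], [3, 3, 2]]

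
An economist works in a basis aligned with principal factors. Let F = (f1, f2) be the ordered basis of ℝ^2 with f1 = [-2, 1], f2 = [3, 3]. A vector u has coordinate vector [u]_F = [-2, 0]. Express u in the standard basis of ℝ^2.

[4, -2]

By definition u = -2f1 + 0·f2.
Summing componentwise gives [4, -2].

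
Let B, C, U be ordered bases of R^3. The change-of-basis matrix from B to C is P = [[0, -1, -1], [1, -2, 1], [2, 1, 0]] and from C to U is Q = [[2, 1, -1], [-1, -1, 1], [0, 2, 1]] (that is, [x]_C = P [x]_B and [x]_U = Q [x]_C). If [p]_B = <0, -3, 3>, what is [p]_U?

Apply P to get C-coordinates <0, 9, -3>, then Q to get U-coordinates.
The result is [p]_U = <12, -12, 15>.

<12, -12, 15>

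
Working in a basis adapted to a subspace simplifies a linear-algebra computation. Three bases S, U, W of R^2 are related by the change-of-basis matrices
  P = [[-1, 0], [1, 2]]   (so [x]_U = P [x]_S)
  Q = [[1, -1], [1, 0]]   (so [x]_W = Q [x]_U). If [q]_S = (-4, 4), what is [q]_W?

Apply P to get U-coordinates (4, 4), then Q to get W-coordinates.
The result is [q]_W = (0, 4).

(0, 4)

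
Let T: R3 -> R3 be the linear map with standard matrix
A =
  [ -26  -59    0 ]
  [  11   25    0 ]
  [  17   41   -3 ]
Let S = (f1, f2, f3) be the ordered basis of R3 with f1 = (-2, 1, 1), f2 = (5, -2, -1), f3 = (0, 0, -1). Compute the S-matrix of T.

[[1, 1, 0], [-1, -2, 0], [-2, -3, -3]]

With P the matrix whose columns are f1, ..., f3, [T]_S = P^(-1) A P.
Column by column: T(f1) = A f1 = (-7, 3, 4); its S-coordinates (1, -1, -2) give column 1.
Continuing for each basis vector yields [T]_S = [[1, 1, 0], [-1, -2, 0], [-2, -3, -3]].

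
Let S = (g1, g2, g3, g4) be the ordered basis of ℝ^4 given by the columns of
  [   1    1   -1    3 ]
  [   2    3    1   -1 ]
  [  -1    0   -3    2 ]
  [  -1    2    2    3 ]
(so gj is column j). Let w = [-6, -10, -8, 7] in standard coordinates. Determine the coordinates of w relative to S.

[-2, -3, 4, 1]

We seek scalars with c_1 g1 + ... + c_4 g4 = w; equivalently solve M c = w where the columns of M are g1, ..., g4.
Row-reducing the augmented matrix [M | w] gives c = (-2, -3, 4, 1).
Check: -2g1 - 3g2 + 4g3 + g4 = [-6, -10, -8, 7].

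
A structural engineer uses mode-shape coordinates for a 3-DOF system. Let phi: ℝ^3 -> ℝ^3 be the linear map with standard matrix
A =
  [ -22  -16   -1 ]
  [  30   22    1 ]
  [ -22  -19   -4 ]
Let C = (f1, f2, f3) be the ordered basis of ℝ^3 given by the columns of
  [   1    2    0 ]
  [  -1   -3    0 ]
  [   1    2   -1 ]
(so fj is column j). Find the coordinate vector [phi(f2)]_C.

Column 2 of [phi]_C is the C-coordinate vector of phi(f2).
In standard coordinates phi(f2) = A f2 = <2, -4, 5>.
Converting to C: <2, -4, 5> = -2f1 + 2f2 - 3f3, so the coordinate vector is <-2, 2, -3>.

<-2, 2, -3>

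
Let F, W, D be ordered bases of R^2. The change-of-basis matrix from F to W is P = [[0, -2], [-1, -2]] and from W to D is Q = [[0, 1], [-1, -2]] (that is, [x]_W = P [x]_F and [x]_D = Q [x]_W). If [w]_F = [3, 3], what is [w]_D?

[-9, 24]

Composing the changes, [w]_D = Q P [w]_F.
Q P = [[-1, -2], [2, 6]]; applying this to [3, 3] gives [-9, 24].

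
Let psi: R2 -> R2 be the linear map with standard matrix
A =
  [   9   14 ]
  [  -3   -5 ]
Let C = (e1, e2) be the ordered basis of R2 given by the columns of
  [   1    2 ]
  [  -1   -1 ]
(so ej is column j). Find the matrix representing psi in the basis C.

The j-th column of [psi]_C is [psi(ej)]_C.
psi(e1) = A e1 = [-5, 2] = e1 - 3e2, so column 1 is [1, -3].
Repeating for e2 and assembling the columns gives [[1, -2], [-3, 3]].

[[1, -2], [-3, 3]]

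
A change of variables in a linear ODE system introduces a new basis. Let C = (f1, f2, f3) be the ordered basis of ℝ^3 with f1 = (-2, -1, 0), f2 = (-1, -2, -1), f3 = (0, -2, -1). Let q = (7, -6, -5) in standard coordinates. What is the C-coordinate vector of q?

[q]_C is the unique c with M c = q, where M has columns f1, ..., f3.
Solving this 3x3 system gives c = (-4, 1, 4).
Check: -4f1 + f2 + 4f3 = (7, -6, -5).

(-4, 1, 4)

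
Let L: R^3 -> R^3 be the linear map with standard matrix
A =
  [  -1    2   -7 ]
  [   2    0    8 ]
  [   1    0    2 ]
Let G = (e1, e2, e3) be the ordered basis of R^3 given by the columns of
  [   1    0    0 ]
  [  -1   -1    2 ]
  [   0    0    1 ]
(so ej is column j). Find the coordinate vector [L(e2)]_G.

[-2, 2, 0]

Column 2 of [L]_G is the G-coordinate vector of L(e2).
In standard coordinates L(e2) = A e2 = [-2, 0, 0].
Converting to G: [-2, 0, 0] = -2e1 + 2e2 + 0·e3, so the coordinate vector is [-2, 2, 0].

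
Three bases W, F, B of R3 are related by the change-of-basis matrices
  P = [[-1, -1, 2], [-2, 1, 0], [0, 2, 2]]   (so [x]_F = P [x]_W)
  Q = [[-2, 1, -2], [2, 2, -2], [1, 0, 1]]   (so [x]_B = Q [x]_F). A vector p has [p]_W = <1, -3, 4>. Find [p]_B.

First [p]_F = P [p]_W = <10, -5, 2>.
Then [p]_B = Q [p]_F = <-29, 6, 12>.

<-29, 6, 12>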